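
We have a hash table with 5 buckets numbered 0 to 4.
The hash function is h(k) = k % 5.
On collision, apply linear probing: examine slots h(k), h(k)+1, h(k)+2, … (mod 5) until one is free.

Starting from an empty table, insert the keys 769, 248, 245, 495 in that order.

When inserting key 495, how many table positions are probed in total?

769 hashes to 4; slot 4 is free → place at 4.
248 hashes to 3; slot 3 is free → place at 3.
245 hashes to 0; slot 0 is free → place at 0.
495 hashes to 0; 0 taken → place at 1.
Table: [245, 495, -, 248, 769]

2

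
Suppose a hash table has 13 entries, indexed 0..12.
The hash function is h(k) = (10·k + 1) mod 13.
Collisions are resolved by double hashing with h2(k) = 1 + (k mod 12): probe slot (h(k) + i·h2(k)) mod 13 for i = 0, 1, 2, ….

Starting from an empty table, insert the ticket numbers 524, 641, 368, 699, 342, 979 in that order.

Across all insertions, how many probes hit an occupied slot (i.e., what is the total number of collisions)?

524: h=2 → slot 2
641: h=2, h2=6, probe 2,8 → slot 8
368: h=2, h2=9, probe 2,11 → slot 11
699: h=10 → slot 10
342: h=2, h2=7, probe 2,9 → slot 9
979: h=2, h2=8, probe 2,10,5 → slot 5
Table: [—, —, 524, —, —, 979, —, —, 641, 342, 699, 368, —]

5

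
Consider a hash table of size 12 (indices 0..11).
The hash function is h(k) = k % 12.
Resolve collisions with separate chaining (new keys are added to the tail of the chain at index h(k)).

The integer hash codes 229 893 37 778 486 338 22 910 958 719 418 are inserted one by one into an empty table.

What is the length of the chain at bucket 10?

Insert 229: h=1, bucket 1 empty -> new chain.
Insert 893: h=5, bucket 5 empty -> new chain.
Insert 37: h=1, bucket 1 nonempty -> append to chain.
Insert 778: h=10, bucket 10 empty -> new chain.
Insert 486: h=6, bucket 6 empty -> new chain.
Insert 338: h=2, bucket 2 empty -> new chain.
Insert 22: h=10, bucket 10 nonempty -> append to chain.
Insert 910: h=10, bucket 10 nonempty -> append to chain.
Insert 958: h=10, bucket 10 nonempty -> append to chain.
Insert 719: h=11, bucket 11 empty -> new chain.
Insert 418: h=10, bucket 10 nonempty -> append to chain.
Final buckets:
0: _
1: 229 -> 37
2: 338
3: _
4: _
5: 893
6: 486
7: _
8: _
9: _
10: 778 -> 22 -> 910 -> 958 -> 418
11: 719

5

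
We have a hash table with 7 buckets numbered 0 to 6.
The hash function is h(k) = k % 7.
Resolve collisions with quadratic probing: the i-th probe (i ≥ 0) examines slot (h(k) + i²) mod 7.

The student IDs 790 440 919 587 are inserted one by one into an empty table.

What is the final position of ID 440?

0

790: h=6 → slot 6
440: h=6, probe 6,0 → slot 0
919: h=2 → slot 2
587: h=6, probe 6,0,3 → slot 3
Table: [440, ., 919, 587, ., ., 790]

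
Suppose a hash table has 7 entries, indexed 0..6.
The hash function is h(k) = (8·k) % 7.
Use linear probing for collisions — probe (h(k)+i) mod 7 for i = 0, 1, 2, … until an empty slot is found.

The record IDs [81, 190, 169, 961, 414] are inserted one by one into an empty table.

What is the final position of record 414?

Insert 81: h=4, slot 4 empty → index 4.
Insert 190: h=1, slot 1 empty → index 1.
Insert 169: h=1, slot 1 occupied → index 2.
Insert 961: h=2, slot 2 occupied → index 3.
Insert 414: h=1, slots 1,2,3,4 occupied → index 5.
Table: [-, 190, 169, 961, 81, 414, -]

5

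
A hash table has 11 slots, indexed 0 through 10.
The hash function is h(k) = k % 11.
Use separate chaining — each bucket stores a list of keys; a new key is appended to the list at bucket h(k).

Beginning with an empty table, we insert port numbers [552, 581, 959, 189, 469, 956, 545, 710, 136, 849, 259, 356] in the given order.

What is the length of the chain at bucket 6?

552 → bucket 2
581 → bucket 9
959 → bucket 2 (collision)
189 → bucket 2 (collision)
469 → bucket 7
956 → bucket 10
545 → bucket 6
710 → bucket 6 (collision)
136 → bucket 4
849 → bucket 2 (collision)
259 → bucket 6 (collision)
356 → bucket 4 (collision)
Final buckets:
0: ∅
1: ∅
2: 552 -> 959 -> 189 -> 849
3: ∅
4: 136 -> 356
5: ∅
6: 545 -> 710 -> 259
7: 469
8: ∅
9: 581
10: 956

3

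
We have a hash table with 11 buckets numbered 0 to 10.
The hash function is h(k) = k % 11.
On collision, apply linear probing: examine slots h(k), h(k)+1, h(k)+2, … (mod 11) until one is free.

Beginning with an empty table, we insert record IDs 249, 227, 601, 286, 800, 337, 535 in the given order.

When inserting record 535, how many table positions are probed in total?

7

249: h=7 → slot 7
227: h=7, probe 7,8 → slot 8
601: h=7, probe 7,8,9 → slot 9
286: h=0 → slot 0
800: h=8, probe 8,9,10 → slot 10
337: h=7, probe 7,8,9,10,0,1 → slot 1
535: h=7, probe 7,8,9,10,0,1,2 → slot 2
Table: [286, 337, 535, —, —, —, —, 249, 227, 601, 800]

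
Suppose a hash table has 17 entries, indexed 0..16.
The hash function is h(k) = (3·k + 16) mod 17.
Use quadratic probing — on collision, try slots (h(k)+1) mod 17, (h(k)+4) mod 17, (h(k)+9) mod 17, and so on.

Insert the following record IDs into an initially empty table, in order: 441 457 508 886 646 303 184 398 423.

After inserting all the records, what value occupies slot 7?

441: h=13 => slot 13
457: h=10 => slot 10
508: h=10, probe 10,11 => slot 11
886: h=5 => slot 5
646: h=16 => slot 16
303: h=7 => slot 7
184: h=7, probe 7,8 => slot 8
398: h=3 => slot 3
423: h=10, probe 10,11,14 => slot 14
Table: [., ., ., 398, ., 886, ., 303, 184, ., 457, 508, ., 441, 423, ., 646]

303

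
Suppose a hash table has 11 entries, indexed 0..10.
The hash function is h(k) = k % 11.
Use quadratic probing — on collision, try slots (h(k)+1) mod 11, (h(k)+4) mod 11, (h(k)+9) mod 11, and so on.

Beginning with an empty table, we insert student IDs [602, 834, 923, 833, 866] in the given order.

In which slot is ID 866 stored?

6

Insert 602: h=8, slot 8 empty => index 8.
Insert 834: h=9, slot 9 empty => index 9.
Insert 923: h=10, slot 10 empty => index 10.
Insert 833: h=8, slots 8,9 occupied => index 1.
Insert 866: h=8, slots 8,9,1 occupied => index 6.
Table: [-, 833, -, -, -, -, 866, -, 602, 834, 923]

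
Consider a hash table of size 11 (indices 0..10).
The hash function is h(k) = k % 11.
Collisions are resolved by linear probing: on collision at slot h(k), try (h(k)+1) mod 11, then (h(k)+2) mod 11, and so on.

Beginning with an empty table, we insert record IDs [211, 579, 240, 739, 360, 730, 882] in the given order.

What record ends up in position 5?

211: h=2 => slot 2
579: h=7 => slot 7
240: h=9 => slot 9
739: h=2, probe 2,3 => slot 3
360: h=8 => slot 8
730: h=4 => slot 4
882: h=2, probe 2,3,4,5 => slot 5
Table: [-, -, 211, 739, 730, 882, -, 579, 360, 240, -]

882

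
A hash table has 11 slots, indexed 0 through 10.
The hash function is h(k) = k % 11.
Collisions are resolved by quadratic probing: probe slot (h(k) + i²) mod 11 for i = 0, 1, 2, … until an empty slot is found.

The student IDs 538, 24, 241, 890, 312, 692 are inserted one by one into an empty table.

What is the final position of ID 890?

Insert 538: h=10, slot 10 empty → index 10.
Insert 24: h=2, slot 2 empty → index 2.
Insert 241: h=10, slot 10 occupied → index 0.
Insert 890: h=10, slots 10,0 occupied → index 3.
Insert 312: h=4, slot 4 empty → index 4.
Insert 692: h=10, slots 10,0,3 occupied → index 8.
Table: [241, ∅, 24, 890, 312, ∅, ∅, ∅, 692, ∅, 538]

3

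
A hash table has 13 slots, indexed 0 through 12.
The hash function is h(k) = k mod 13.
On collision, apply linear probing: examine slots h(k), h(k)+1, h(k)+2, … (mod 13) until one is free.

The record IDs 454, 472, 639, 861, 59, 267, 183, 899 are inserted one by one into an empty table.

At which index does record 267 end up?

Insert 454: h=12, slot 12 empty → index 12.
Insert 472: h=4, slot 4 empty → index 4.
Insert 639: h=2, slot 2 empty → index 2.
Insert 861: h=3, slot 3 empty → index 3.
Insert 59: h=7, slot 7 empty → index 7.
Insert 267: h=7, slot 7 occupied → index 8.
Insert 183: h=1, slot 1 empty → index 1.
Insert 899: h=2, slots 2,3,4 occupied → index 5.
Table: [—, 183, 639, 861, 472, 899, —, 59, 267, —, —, —, 454]

8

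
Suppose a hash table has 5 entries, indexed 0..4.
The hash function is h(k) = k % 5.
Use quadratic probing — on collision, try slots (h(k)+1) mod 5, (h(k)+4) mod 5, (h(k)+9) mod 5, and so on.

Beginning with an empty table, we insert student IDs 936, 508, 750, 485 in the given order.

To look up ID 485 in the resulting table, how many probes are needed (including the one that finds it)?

3

936: h=1 -> slot 1
508: h=3 -> slot 3
750: h=0 -> slot 0
485: h=0, probe 0,1,4 -> slot 4
Table: [750, 936, ∅, 508, 485]
Lookup 485: h=0, probe 0,1,4 → found at 4.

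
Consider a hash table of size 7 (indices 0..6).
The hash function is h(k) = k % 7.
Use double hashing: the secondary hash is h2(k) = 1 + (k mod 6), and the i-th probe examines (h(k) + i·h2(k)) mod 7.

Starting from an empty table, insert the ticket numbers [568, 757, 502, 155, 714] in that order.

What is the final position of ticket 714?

568 hashes to 1; slot 1 is free => place at 1.
757 hashes to 1, h2=2; 1 taken => place at 3.
502 hashes to 5; slot 5 is free => place at 5.
155 hashes to 1, h2=6; 1 taken => place at 0.
714 hashes to 0, h2=1; 0,1 taken => place at 2.
Table: [155, 568, 714, 757, -, 502, -]

2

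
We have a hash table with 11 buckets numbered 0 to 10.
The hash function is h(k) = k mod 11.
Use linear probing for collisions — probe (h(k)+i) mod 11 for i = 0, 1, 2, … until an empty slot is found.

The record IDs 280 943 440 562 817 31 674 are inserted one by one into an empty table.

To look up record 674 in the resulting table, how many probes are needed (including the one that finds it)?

280 hashes to 5; slot 5 is free → place at 5.
943 hashes to 8; slot 8 is free → place at 8.
440 hashes to 0; slot 0 is free → place at 0.
562 hashes to 1; slot 1 is free → place at 1.
817 hashes to 3; slot 3 is free → place at 3.
31 hashes to 9; slot 9 is free → place at 9.
674 hashes to 3; 3 taken → place at 4.
Table: [440, 562, -, 817, 674, 280, -, -, 943, 31, -]
Lookup 674: h=3, probe 3,4 → found at 4.

2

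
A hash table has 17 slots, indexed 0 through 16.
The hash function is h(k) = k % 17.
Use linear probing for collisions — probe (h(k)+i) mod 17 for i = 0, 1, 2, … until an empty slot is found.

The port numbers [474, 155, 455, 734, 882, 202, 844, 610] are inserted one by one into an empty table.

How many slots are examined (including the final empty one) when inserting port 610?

4

Insert 474: h=15, slot 15 empty => index 15.
Insert 155: h=2, slot 2 empty => index 2.
Insert 455: h=13, slot 13 empty => index 13.
Insert 734: h=3, slot 3 empty => index 3.
Insert 882: h=15, slot 15 occupied => index 16.
Insert 202: h=15, slots 15,16 occupied => index 0.
Insert 844: h=11, slot 11 empty => index 11.
Insert 610: h=15, slots 15,16,0 occupied => index 1.
Table: [202, 610, 155, 734, -, -, -, -, -, -, -, 844, -, 455, -, 474, 882]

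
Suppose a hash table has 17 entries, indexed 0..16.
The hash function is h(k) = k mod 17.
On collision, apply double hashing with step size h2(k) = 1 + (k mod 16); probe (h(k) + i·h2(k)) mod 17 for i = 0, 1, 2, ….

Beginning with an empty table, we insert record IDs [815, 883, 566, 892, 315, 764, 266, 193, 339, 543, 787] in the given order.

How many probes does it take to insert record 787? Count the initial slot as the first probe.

3

815 hashes to 16; slot 16 is free → place at 16.
883 hashes to 16, h2=4; 16 taken → place at 3.
566 hashes to 5; slot 5 is free → place at 5.
892 hashes to 8; slot 8 is free → place at 8.
315 hashes to 9; slot 9 is free → place at 9.
764 hashes to 16, h2=13; 16 taken → place at 12.
266 hashes to 11; slot 11 is free → place at 11.
193 hashes to 6; slot 6 is free → place at 6.
339 hashes to 16, h2=4; 16,3 taken → place at 7.
543 hashes to 16, h2=16; 16 taken → place at 15.
787 hashes to 5, h2=4; 5,9 taken → place at 13.
Table: [—, —, —, 883, —, 566, 193, 339, 892, 315, —, 266, 764, 787, —, 543, 815]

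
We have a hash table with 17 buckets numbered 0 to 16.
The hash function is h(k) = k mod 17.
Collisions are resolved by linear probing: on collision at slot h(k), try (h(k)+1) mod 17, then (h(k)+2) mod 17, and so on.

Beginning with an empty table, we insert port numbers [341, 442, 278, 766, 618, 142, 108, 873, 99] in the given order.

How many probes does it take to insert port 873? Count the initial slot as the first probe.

Insert 341: h=1, slot 1 empty => index 1.
Insert 442: h=0, slot 0 empty => index 0.
Insert 278: h=6, slot 6 empty => index 6.
Insert 766: h=1, slot 1 occupied => index 2.
Insert 618: h=6, slot 6 occupied => index 7.
Insert 142: h=6, slots 6,7 occupied => index 8.
Insert 108: h=6, slots 6,7,8 occupied => index 9.
Insert 873: h=6, slots 6,7,8,9 occupied => index 10.
Insert 99: h=14, slot 14 empty => index 14.
Table: [442, 341, 766, _, _, _, 278, 618, 142, 108, 873, _, _, _, 99, _, _]

5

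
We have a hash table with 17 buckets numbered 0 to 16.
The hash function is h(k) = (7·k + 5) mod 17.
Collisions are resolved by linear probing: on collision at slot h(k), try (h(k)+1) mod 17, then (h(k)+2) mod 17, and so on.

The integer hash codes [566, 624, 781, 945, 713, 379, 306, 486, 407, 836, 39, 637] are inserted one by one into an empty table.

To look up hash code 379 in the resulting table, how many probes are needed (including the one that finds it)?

3

566 hashes to 6; slot 6 is free → place at 6.
624 hashes to 4; slot 4 is free → place at 4.
781 hashes to 15; slot 15 is free → place at 15.
945 hashes to 7; slot 7 is free → place at 7.
713 hashes to 15; 15 taken → place at 16.
379 hashes to 6; 6,7 taken → place at 8.
306 hashes to 5; slot 5 is free → place at 5.
486 hashes to 7; 7,8 taken → place at 9.
407 hashes to 15; 15,16 taken → place at 0.
836 hashes to 9; 9 taken → place at 10.
39 hashes to 6; 6,7,8,9,10 taken → place at 11.
637 hashes to 10; 10,11 taken → place at 12.
Table: [407, -, -, -, 624, 306, 566, 945, 379, 486, 836, 39, 637, -, -, 781, 713]
Lookup 379: h=6, probe 6,7,8 → found at 8.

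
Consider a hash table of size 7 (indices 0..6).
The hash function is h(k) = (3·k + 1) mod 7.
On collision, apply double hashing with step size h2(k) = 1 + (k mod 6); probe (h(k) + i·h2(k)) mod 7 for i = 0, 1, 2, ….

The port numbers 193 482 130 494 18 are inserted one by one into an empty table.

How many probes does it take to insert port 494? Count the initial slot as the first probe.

2

193: h=6 → slot 6
482: h=5 → slot 5
130: h=6, h2=5, probe 6,4 → slot 4
494: h=6, h2=3, probe 6,2 → slot 2
18: h=6, h2=1, probe 6,0 → slot 0
Table: [18, ∅, 494, ∅, 130, 482, 193]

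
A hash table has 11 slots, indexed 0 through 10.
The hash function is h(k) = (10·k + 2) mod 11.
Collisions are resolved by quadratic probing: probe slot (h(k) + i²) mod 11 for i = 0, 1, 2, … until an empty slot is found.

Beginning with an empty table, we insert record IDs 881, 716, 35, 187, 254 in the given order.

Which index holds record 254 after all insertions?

5

881 hashes to 1; slot 1 is free -> place at 1.
716 hashes to 1; 1 taken -> place at 2.
35 hashes to 0; slot 0 is free -> place at 0.
187 hashes to 2; 2 taken -> place at 3.
254 hashes to 1; 1,2 taken -> place at 5.
Table: [35, 881, 716, 187, _, 254, _, _, _, _, _]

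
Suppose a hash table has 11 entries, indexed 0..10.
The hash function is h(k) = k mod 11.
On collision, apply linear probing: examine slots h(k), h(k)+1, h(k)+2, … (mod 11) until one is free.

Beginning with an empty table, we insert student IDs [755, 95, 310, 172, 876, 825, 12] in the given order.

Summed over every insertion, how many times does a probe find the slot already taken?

6

755: h=7 -> slot 7
95: h=7, probe 7,8 -> slot 8
310: h=2 -> slot 2
172: h=7, probe 7,8,9 -> slot 9
876: h=7, probe 7,8,9,10 -> slot 10
825: h=0 -> slot 0
12: h=1 -> slot 1
Table: [825, 12, 310, -, -, -, -, 755, 95, 172, 876]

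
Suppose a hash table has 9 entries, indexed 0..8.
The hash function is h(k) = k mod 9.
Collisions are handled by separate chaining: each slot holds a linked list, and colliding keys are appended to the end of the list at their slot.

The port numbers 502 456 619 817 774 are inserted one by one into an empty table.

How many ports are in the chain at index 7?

Insert 502: h=7, bucket 7 empty -> new chain.
Insert 456: h=6, bucket 6 empty -> new chain.
Insert 619: h=7, bucket 7 nonempty -> append to chain.
Insert 817: h=7, bucket 7 nonempty -> append to chain.
Insert 774: h=0, bucket 0 empty -> new chain.
Final buckets:
0: 774
1: -
2: -
3: -
4: -
5: -
6: 456
7: 502 -> 619 -> 817
8: -

3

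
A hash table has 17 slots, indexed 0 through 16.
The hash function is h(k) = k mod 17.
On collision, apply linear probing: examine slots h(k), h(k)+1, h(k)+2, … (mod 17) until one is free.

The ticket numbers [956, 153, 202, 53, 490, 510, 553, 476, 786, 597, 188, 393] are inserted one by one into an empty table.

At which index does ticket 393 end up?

956: h=4 => slot 4
153: h=0 => slot 0
202: h=15 => slot 15
53: h=2 => slot 2
490: h=14 => slot 14
510: h=0, probe 0,1 => slot 1
553: h=9 => slot 9
476: h=0, probe 0,1,2,3 => slot 3
786: h=4, probe 4,5 => slot 5
597: h=2, probe 2,3,4,5,6 => slot 6
188: h=1, probe 1,2,3,4,5,6,7 => slot 7
393: h=2, probe 2,3,4,5,6,7,8 => slot 8
Table: [153, 510, 53, 476, 956, 786, 597, 188, 393, 553, -, -, -, -, 490, 202, -]

8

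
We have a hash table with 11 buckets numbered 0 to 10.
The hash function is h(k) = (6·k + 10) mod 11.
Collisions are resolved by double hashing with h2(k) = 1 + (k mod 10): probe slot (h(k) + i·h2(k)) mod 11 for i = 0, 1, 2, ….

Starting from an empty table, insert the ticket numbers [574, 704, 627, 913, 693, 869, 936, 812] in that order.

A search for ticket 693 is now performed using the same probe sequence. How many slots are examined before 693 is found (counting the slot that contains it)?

574: h=0 -> slot 0
704: h=10 -> slot 10
627: h=10, h2=8, probe 10,7 -> slot 7
913: h=10, h2=4, probe 10,3 -> slot 3
693: h=10, h2=4, probe 10,3,7,0,4 -> slot 4
869: h=10, h2=10, probe 10,9 -> slot 9
936: h=5 -> slot 5
812: h=9, h2=3, probe 9,1 -> slot 1
Table: [574, 812, —, 913, 693, 936, —, 627, —, 869, 704]
Lookup 693: h=10, h2=4, probe 10,3,7,0,4 → found at 4.

5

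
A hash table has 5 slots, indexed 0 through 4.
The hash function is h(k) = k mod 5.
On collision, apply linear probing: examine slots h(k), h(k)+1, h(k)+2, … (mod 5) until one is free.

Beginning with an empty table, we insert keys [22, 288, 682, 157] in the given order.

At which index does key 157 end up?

Insert 22: h=2, slot 2 empty -> index 2.
Insert 288: h=3, slot 3 empty -> index 3.
Insert 682: h=2, slots 2,3 occupied -> index 4.
Insert 157: h=2, slots 2,3,4 occupied -> index 0.
Table: [157, _, 22, 288, 682]

0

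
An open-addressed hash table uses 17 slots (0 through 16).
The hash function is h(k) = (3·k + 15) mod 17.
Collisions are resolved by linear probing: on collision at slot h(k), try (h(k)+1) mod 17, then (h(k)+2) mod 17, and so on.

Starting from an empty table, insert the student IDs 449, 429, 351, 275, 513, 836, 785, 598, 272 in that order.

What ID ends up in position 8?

449 hashes to 2; slot 2 is free → place at 2.
429 hashes to 10; slot 10 is free → place at 10.
351 hashes to 14; slot 14 is free → place at 14.
275 hashes to 7; slot 7 is free → place at 7.
513 hashes to 7; 7 taken → place at 8.
836 hashes to 7; 7,8 taken → place at 9.
785 hashes to 7; 7,8,9,10 taken → place at 11.
598 hashes to 7; 7,8,9,10,11 taken → place at 12.
272 hashes to 15; slot 15 is free → place at 15.
Table: [., ., 449, ., ., ., ., 275, 513, 836, 429, 785, 598, ., 351, 272, .]

513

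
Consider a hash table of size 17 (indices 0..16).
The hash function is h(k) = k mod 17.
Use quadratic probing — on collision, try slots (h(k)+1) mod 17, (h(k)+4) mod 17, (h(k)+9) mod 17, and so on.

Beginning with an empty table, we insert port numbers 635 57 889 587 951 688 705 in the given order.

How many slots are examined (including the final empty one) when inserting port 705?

3

635 hashes to 6; slot 6 is free -> place at 6.
57 hashes to 6; 6 taken -> place at 7.
889 hashes to 5; slot 5 is free -> place at 5.
587 hashes to 9; slot 9 is free -> place at 9.
951 hashes to 16; slot 16 is free -> place at 16.
688 hashes to 8; slot 8 is free -> place at 8.
705 hashes to 8; 8,9 taken -> place at 12.
Table: [_, _, _, _, _, 889, 635, 57, 688, 587, _, _, 705, _, _, _, 951]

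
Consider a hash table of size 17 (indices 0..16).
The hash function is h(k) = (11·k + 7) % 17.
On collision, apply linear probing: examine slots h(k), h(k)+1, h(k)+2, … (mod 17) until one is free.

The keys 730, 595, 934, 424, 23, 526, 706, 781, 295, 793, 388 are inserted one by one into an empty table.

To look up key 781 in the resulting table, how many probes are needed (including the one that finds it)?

5

730 hashes to 13; slot 13 is free → place at 13.
595 hashes to 7; slot 7 is free → place at 7.
934 hashes to 13; 13 taken → place at 14.
424 hashes to 13; 13,14 taken → place at 15.
23 hashes to 5; slot 5 is free → place at 5.
526 hashes to 13; 13,14,15 taken → place at 16.
706 hashes to 4; slot 4 is free → place at 4.
781 hashes to 13; 13,14,15,16 taken → place at 0.
295 hashes to 5; 5 taken → place at 6.
793 hashes to 9; slot 9 is free → place at 9.
388 hashes to 8; slot 8 is free → place at 8.
Table: [781, —, —, —, 706, 23, 295, 595, 388, 793, —, —, —, 730, 934, 424, 526]
Lookup 781: h=13, probe 13,14,15,16,0 → found at 0.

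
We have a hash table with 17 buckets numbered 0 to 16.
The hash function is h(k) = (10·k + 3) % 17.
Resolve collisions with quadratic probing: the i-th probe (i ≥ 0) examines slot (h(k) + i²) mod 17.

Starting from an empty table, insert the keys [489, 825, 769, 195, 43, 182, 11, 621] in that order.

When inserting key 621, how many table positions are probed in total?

489 hashes to 14; slot 14 is free -> place at 14.
825 hashes to 8; slot 8 is free -> place at 8.
769 hashes to 9; slot 9 is free -> place at 9.
195 hashes to 15; slot 15 is free -> place at 15.
43 hashes to 8; 8,9 taken -> place at 12.
182 hashes to 4; slot 4 is free -> place at 4.
11 hashes to 11; slot 11 is free -> place at 11.
621 hashes to 8; 8,9,12 taken -> place at 0.
Table: [621, -, -, -, 182, -, -, -, 825, 769, -, 11, 43, -, 489, 195, -]

4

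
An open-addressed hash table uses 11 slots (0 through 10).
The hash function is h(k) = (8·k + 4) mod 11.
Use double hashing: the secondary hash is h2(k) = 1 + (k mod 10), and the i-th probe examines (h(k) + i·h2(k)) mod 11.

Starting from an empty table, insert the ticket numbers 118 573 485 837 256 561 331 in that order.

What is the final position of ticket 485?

118 hashes to 2; slot 2 is free → place at 2.
573 hashes to 1; slot 1 is free → place at 1.
485 hashes to 1, h2=6; 1 taken → place at 7.
837 hashes to 1, h2=8; 1 taken → place at 9.
256 hashes to 6; slot 6 is free → place at 6.
561 hashes to 4; slot 4 is free → place at 4.
331 hashes to 1, h2=2; 1 taken → place at 3.
Table: [-, 573, 118, 331, 561, -, 256, 485, -, 837, -]

7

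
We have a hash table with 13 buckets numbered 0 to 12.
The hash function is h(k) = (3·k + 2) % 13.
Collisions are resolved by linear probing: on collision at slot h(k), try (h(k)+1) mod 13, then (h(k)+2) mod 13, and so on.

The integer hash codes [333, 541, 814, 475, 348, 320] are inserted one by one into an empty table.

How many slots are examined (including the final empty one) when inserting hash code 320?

Insert 333: h=0, slot 0 empty → index 0.
Insert 541: h=0, slot 0 occupied → index 1.
Insert 814: h=0, slots 0,1 occupied → index 2.
Insert 475: h=10, slot 10 empty → index 10.
Insert 348: h=6, slot 6 empty → index 6.
Insert 320: h=0, slots 0,1,2 occupied → index 3.
Table: [333, 541, 814, 320, —, —, 348, —, —, —, 475, —, —]

4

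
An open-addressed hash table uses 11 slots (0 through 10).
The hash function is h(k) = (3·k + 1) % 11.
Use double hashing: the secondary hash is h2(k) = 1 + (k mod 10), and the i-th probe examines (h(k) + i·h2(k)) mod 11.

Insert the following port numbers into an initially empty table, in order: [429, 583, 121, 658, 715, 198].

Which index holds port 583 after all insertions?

429: h=1 -> slot 1
583: h=1, h2=4, probe 1,5 -> slot 5
121: h=1, h2=2, probe 1,3 -> slot 3
658: h=6 -> slot 6
715: h=1, h2=6, probe 1,7 -> slot 7
198: h=1, h2=9, probe 1,10 -> slot 10
Table: [., 429, ., 121, ., 583, 658, 715, ., ., 198]

5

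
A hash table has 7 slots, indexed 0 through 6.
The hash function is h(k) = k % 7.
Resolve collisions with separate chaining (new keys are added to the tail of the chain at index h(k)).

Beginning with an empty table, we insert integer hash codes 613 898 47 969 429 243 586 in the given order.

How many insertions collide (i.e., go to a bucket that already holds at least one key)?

Insert 613: h=4, bucket 4 empty -> new chain.
Insert 898: h=2, bucket 2 empty -> new chain.
Insert 47: h=5, bucket 5 empty -> new chain.
Insert 969: h=3, bucket 3 empty -> new chain.
Insert 429: h=2, bucket 2 nonempty -> append to chain.
Insert 243: h=5, bucket 5 nonempty -> append to chain.
Insert 586: h=5, bucket 5 nonempty -> append to chain.
Final buckets:
0: .
1: .
2: 898 -> 429
3: 969
4: 613
5: 47 -> 243 -> 586
6: .

3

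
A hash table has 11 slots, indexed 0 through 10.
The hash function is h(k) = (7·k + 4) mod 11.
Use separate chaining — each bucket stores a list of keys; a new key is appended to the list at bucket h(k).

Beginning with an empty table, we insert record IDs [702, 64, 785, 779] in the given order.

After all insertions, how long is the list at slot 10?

1

Insert 702: h=1, bucket 1 empty -> new chain.
Insert 64: h=1, bucket 1 nonempty -> append to chain.
Insert 785: h=10, bucket 10 empty -> new chain.
Insert 779: h=1, bucket 1 nonempty -> append to chain.
Final buckets:
0: -
1: 702 -> 64 -> 779
2: -
3: -
4: -
5: -
6: -
7: -
8: -
9: -
10: 785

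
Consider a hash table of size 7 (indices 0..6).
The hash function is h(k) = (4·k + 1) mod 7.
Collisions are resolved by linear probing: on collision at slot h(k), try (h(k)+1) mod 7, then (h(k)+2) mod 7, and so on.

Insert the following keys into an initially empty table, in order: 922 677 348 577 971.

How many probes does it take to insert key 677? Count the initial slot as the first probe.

922 hashes to 0; slot 0 is free -> place at 0.
677 hashes to 0; 0 taken -> place at 1.
348 hashes to 0; 0,1 taken -> place at 2.
577 hashes to 6; slot 6 is free -> place at 6.
971 hashes to 0; 0,1,2 taken -> place at 3.
Table: [922, 677, 348, 971, ∅, ∅, 577]

2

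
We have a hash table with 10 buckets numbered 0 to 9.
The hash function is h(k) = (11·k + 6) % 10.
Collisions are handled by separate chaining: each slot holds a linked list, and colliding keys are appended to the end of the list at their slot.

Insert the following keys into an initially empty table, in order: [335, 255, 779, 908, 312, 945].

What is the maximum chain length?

3

335 -> bucket 1
255 -> bucket 1 (collision)
779 -> bucket 5
908 -> bucket 4
312 -> bucket 8
945 -> bucket 1 (collision)
Final buckets:
0: .
1: 335 -> 255 -> 945
2: .
3: .
4: 908
5: 779
6: .
7: .
8: 312
9: .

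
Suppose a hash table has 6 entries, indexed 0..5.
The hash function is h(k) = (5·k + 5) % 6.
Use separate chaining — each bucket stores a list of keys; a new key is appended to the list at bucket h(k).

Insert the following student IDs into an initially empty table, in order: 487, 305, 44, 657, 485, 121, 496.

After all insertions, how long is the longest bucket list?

2

Insert 487: h=4, bucket 4 empty → new chain.
Insert 305: h=0, bucket 0 empty → new chain.
Insert 44: h=3, bucket 3 empty → new chain.
Insert 657: h=2, bucket 2 empty → new chain.
Insert 485: h=0, bucket 0 nonempty → append to chain.
Insert 121: h=4, bucket 4 nonempty → append to chain.
Insert 496: h=1, bucket 1 empty → new chain.
Final buckets:
0: 305 -> 485
1: 496
2: 657
3: 44
4: 487 -> 121
5: ∅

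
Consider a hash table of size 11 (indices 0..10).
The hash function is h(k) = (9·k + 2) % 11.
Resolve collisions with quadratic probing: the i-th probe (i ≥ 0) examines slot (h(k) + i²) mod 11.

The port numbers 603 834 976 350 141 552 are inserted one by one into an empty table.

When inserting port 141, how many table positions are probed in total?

4

Insert 603: h=6, slot 6 empty => index 6.
Insert 834: h=6, slot 6 occupied => index 7.
Insert 976: h=8, slot 8 empty => index 8.
Insert 350: h=6, slots 6,7 occupied => index 10.
Insert 141: h=6, slots 6,7,10 occupied => index 4.
Insert 552: h=9, slot 9 empty => index 9.
Table: [-, -, -, -, 141, -, 603, 834, 976, 552, 350]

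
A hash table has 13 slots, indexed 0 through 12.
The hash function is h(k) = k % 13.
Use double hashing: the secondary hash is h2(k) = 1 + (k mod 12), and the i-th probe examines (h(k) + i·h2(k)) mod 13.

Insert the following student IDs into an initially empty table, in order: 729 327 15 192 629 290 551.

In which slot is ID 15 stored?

6

Insert 729: h=1, slot 1 empty → index 1.
Insert 327: h=2, slot 2 empty → index 2.
Insert 15: h=2, h2=4, slot 2 occupied → index 6.
Insert 192: h=10, slot 10 empty → index 10.
Insert 629: h=5, slot 5 empty → index 5.
Insert 290: h=4, slot 4 empty → index 4.
Insert 551: h=5, h2=12, slots 5,4 occupied → index 3.
Table: [-, 729, 327, 551, 290, 629, 15, -, -, -, 192, -, -]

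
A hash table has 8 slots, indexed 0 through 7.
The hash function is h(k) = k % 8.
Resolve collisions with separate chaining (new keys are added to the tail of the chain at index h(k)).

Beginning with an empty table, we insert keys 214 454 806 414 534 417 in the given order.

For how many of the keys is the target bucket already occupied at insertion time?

214 -> bucket 6
454 -> bucket 6 (collision)
806 -> bucket 6 (collision)
414 -> bucket 6 (collision)
534 -> bucket 6 (collision)
417 -> bucket 1
Final buckets:
0: .
1: 417
2: .
3: .
4: .
5: .
6: 214 -> 454 -> 806 -> 414 -> 534
7: .

4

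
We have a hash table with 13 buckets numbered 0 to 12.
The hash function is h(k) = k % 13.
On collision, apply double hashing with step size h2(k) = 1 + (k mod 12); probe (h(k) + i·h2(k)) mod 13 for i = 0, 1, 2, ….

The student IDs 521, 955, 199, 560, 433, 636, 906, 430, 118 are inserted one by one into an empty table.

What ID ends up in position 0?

521: h=1 => slot 1
955: h=6 => slot 6
199: h=4 => slot 4
560: h=1, h2=9, probe 1,10 => slot 10
433: h=4, h2=2, probe 4,6,8 => slot 8
636: h=12 => slot 12
906: h=9 => slot 9
430: h=1, h2=11, probe 1,12,10,8,6,4,2 => slot 2
118: h=1, h2=11, probe 1,12,10,8,6,4,2,0 => slot 0
Table: [118, 521, 430, —, 199, —, 955, —, 433, 906, 560, —, 636]

118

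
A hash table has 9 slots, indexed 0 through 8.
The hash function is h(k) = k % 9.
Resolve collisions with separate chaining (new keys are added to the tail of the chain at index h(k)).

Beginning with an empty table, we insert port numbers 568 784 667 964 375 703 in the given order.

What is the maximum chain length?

568 → bucket 1
784 → bucket 1 (collision)
667 → bucket 1 (collision)
964 → bucket 1 (collision)
375 → bucket 6
703 → bucket 1 (collision)
Final buckets:
0: -
1: 568 -> 784 -> 667 -> 964 -> 703
2: -
3: -
4: -
5: -
6: 375
7: -
8: -

5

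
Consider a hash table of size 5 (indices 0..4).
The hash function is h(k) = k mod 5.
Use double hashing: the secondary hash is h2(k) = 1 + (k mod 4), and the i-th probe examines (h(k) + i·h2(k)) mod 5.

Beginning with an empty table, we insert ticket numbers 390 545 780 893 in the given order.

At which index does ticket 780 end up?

390: h=0 -> slot 0
545: h=0, h2=2, probe 0,2 -> slot 2
780: h=0, h2=1, probe 0,1 -> slot 1
893: h=3 -> slot 3
Table: [390, 780, 545, 893, —]

1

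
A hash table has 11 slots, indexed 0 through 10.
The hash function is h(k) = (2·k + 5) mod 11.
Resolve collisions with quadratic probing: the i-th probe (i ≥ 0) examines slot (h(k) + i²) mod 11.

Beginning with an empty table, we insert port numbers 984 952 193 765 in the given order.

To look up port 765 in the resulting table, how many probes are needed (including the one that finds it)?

3

984 hashes to 4; slot 4 is free → place at 4.
952 hashes to 6; slot 6 is free → place at 6.
193 hashes to 6; 6 taken → place at 7.
765 hashes to 6; 6,7 taken → place at 10.
Table: [—, —, —, —, 984, —, 952, 193, —, —, 765]
Lookup 765: h=6, probe 6,7,10 → found at 10.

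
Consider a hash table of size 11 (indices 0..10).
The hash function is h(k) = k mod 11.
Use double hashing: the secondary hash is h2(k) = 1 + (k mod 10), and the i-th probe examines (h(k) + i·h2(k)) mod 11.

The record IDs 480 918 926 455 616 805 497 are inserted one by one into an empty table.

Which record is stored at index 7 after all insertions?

480

480: h=7 → slot 7
918: h=5 → slot 5
926: h=2 → slot 2
455: h=4 → slot 4
616: h=0 → slot 0
805: h=2, h2=6, probe 2,8 → slot 8
497: h=2, h2=8, probe 2,10 → slot 10
Table: [616, ., 926, ., 455, 918, ., 480, 805, ., 497]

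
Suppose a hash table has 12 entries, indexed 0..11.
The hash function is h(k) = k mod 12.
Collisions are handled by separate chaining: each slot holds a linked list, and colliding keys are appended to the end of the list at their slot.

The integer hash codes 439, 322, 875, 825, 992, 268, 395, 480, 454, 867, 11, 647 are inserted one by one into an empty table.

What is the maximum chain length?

Insert 439: h=7, bucket 7 empty -> new chain.
Insert 322: h=10, bucket 10 empty -> new chain.
Insert 875: h=11, bucket 11 empty -> new chain.
Insert 825: h=9, bucket 9 empty -> new chain.
Insert 992: h=8, bucket 8 empty -> new chain.
Insert 268: h=4, bucket 4 empty -> new chain.
Insert 395: h=11, bucket 11 nonempty -> append to chain.
Insert 480: h=0, bucket 0 empty -> new chain.
Insert 454: h=10, bucket 10 nonempty -> append to chain.
Insert 867: h=3, bucket 3 empty -> new chain.
Insert 11: h=11, bucket 11 nonempty -> append to chain.
Insert 647: h=11, bucket 11 nonempty -> append to chain.
Final buckets:
0: 480
1: ∅
2: ∅
3: 867
4: 268
5: ∅
6: ∅
7: 439
8: 992
9: 825
10: 322 -> 454
11: 875 -> 395 -> 11 -> 647

4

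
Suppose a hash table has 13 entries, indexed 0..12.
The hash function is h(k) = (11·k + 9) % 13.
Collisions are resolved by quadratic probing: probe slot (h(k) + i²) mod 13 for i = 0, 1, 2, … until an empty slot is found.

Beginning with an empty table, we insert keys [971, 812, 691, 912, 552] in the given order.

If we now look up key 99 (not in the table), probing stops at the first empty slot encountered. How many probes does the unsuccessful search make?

971 hashes to 4; slot 4 is free → place at 4.
812 hashes to 10; slot 10 is free → place at 10.
691 hashes to 5; slot 5 is free → place at 5.
912 hashes to 5; 5 taken → place at 6.
552 hashes to 10; 10 taken → place at 11.
Table: [-, -, -, -, 971, 691, 912, -, -, -, 812, 552, -]
Lookup 99: h=6, probe 6,7 → slot 7 empty, not found.

2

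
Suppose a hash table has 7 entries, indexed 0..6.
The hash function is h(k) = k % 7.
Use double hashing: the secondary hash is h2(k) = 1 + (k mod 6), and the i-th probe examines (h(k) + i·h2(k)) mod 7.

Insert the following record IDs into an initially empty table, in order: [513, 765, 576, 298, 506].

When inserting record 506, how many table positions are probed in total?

2

513: h=2 => slot 2
765: h=2, h2=4, probe 2,6 => slot 6
576: h=2, h2=1, probe 2,3 => slot 3
298: h=4 => slot 4
506: h=2, h2=3, probe 2,5 => slot 5
Table: [—, —, 513, 576, 298, 506, 765]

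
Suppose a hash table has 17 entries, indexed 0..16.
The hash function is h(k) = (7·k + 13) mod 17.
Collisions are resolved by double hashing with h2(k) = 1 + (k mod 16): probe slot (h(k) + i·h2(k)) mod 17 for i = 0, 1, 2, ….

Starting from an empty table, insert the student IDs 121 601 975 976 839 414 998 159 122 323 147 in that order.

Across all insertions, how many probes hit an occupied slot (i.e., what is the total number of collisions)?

8

121: h=10 → slot 10
601: h=4 → slot 4
975: h=4, h2=16, probe 4,3 → slot 3
976: h=11 → slot 11
839: h=4, h2=8, probe 4,12 → slot 12
414: h=4, h2=15, probe 4,2 → slot 2
998: h=12, h2=7, probe 12,2,9 → slot 9
159: h=4, h2=16, probe 4,3,2,1 → slot 1
122: h=0 → slot 0
323: h=13 → slot 13
147: h=5 → slot 5
Table: [122, 159, 414, 975, 601, 147, —, —, —, 998, 121, 976, 839, 323, —, —, —]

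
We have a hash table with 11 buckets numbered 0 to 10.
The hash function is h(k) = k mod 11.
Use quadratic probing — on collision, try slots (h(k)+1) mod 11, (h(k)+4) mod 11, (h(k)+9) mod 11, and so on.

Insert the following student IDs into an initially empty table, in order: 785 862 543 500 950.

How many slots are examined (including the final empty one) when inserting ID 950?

Insert 785: h=4, slot 4 empty => index 4.
Insert 862: h=4, slot 4 occupied => index 5.
Insert 543: h=4, slots 4,5 occupied => index 8.
Insert 500: h=5, slot 5 occupied => index 6.
Insert 950: h=4, slots 4,5,8 occupied => index 2.
Table: [., ., 950, ., 785, 862, 500, ., 543, ., .]

4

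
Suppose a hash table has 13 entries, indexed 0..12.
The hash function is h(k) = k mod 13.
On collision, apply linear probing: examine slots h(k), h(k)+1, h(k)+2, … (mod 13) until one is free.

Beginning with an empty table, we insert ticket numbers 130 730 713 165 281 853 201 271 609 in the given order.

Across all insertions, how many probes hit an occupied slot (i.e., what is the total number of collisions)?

6

Insert 130: h=0, slot 0 empty -> index 0.
Insert 730: h=2, slot 2 empty -> index 2.
Insert 713: h=11, slot 11 empty -> index 11.
Insert 165: h=9, slot 9 empty -> index 9.
Insert 281: h=8, slot 8 empty -> index 8.
Insert 853: h=8, slots 8,9 occupied -> index 10.
Insert 201: h=6, slot 6 empty -> index 6.
Insert 271: h=11, slot 11 occupied -> index 12.
Insert 609: h=11, slots 11,12,0 occupied -> index 1.
Table: [130, 609, 730, ∅, ∅, ∅, 201, ∅, 281, 165, 853, 713, 271]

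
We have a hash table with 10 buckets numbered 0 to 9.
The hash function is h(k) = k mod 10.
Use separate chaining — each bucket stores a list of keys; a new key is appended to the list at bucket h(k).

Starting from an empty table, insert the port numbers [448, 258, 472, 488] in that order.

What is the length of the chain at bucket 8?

Insert 448: h=8, bucket 8 empty → new chain.
Insert 258: h=8, bucket 8 nonempty → append to chain.
Insert 472: h=2, bucket 2 empty → new chain.
Insert 488: h=8, bucket 8 nonempty → append to chain.
Final buckets:
0: —
1: —
2: 472
3: —
4: —
5: —
6: —
7: —
8: 448 -> 258 -> 488
9: —

3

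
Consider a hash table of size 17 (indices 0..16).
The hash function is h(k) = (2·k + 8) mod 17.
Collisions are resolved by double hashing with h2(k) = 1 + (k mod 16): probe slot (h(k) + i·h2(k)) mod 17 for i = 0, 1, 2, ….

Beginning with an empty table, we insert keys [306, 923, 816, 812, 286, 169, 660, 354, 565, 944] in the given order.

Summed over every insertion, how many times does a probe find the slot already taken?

4

Insert 306: h=8, slot 8 empty -> index 8.
Insert 923: h=1, slot 1 empty -> index 1.
Insert 816: h=8, h2=1, slot 8 occupied -> index 9.
Insert 812: h=0, slot 0 empty -> index 0.
Insert 286: h=2, slot 2 empty -> index 2.
Insert 169: h=6, slot 6 empty -> index 6.
Insert 660: h=2, h2=5, slot 2 occupied -> index 7.
Insert 354: h=2, h2=3, slot 2 occupied -> index 5.
Insert 565: h=16, slot 16 empty -> index 16.
Insert 944: h=9, h2=1, slot 9 occupied -> index 10.
Table: [812, 923, 286, ∅, ∅, 354, 169, 660, 306, 816, 944, ∅, ∅, ∅, ∅, ∅, 565]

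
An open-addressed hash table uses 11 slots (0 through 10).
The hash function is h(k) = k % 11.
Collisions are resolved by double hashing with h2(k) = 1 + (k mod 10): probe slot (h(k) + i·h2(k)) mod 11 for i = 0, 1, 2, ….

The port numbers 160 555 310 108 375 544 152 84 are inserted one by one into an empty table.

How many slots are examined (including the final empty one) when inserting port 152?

160: h=6 -> slot 6
555: h=5 -> slot 5
310: h=2 -> slot 2
108: h=9 -> slot 9
375: h=1 -> slot 1
544: h=5, h2=5, probe 5,10 -> slot 10
152: h=9, h2=3, probe 9,1,4 -> slot 4
84: h=7 -> slot 7
Table: [-, 375, 310, -, 152, 555, 160, 84, -, 108, 544]

3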